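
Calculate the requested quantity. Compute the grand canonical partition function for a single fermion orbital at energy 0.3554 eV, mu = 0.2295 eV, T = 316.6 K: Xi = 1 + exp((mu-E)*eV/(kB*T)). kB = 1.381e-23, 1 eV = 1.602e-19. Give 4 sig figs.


Step 1: (mu - E) = 0.2295 - 0.3554 = -0.1259 eV
Step 2: x = (mu-E)*eV/(kB*T) = -0.1259*1.602e-19/(1.381e-23*316.6) = -4.613
Step 3: exp(x) = 0.009922
Step 4: Xi = 1 + 0.009922 = 1.01

1.01


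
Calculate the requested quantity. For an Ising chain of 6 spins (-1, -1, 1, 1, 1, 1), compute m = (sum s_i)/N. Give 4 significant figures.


Step 1: Count up spins (+1): 4, down spins (-1): 2
Step 2: Total magnetization M = 4 - 2 = 2
Step 3: m = M/N = 2/6 = 0.3333

0.3333


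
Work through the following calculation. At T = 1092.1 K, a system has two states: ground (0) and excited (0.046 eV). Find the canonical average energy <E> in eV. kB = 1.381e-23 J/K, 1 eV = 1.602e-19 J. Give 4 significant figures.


Step 1: beta*E = 0.046*1.602e-19/(1.381e-23*1092.1) = 0.4886
Step 2: exp(-beta*E) = 0.6135
Step 3: <E> = 0.046*0.6135/(1+0.6135) = 0.01749 eV

0.01749


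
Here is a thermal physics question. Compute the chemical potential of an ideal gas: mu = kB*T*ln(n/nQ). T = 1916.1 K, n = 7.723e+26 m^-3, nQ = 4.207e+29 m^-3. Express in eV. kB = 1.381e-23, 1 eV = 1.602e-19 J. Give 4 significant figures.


Step 1: n/nQ = 7.723e+26/4.207e+29 = 0.001836
Step 2: ln(n/nQ) = -6.3
Step 3: mu = kB*T*ln(n/nQ) = 2.646e-20*-6.3 = -1.667e-19 J
Step 4: Convert to eV: -1.667e-19/1.602e-19 = -1.041 eV

-1.041


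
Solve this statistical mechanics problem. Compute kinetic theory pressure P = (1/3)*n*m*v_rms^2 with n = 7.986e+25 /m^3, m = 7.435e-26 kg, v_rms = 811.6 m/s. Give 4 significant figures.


Step 1: v_rms^2 = 811.6^2 = 6.587e+05
Step 2: n*m = 7.986e+25*7.435e-26 = 5.938
Step 3: P = (1/3)*5.938*6.587e+05 = 1.304e+06 Pa

1.304e+06


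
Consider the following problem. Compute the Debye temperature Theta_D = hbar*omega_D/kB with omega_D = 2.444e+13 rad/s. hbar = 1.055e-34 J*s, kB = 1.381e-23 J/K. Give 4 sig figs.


Step 1: hbar*omega_D = 1.055e-34 * 2.444e+13 = 2.578e-21 J
Step 2: Theta_D = 2.578e-21 / 1.381e-23
Step 3: Theta_D = 186.7 K

186.7


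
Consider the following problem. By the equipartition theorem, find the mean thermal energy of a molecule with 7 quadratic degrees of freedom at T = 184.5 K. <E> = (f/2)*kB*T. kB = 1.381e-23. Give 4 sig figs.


Step 1: f/2 = 7/2 = 3.5
Step 2: kB*T = 1.381e-23 * 184.5 = 2.548e-21
Step 3: <E> = 3.5 * 2.548e-21 = 8.918e-21 J

8.918e-21


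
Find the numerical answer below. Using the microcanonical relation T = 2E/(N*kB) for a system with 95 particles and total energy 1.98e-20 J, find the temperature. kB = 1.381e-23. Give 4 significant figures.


Step 1: Numerator = 2*E = 2*1.98e-20 = 3.96e-20 J
Step 2: Denominator = N*kB = 95*1.381e-23 = 1.312e-21
Step 3: T = 3.96e-20 / 1.312e-21 = 30.18 K

30.18


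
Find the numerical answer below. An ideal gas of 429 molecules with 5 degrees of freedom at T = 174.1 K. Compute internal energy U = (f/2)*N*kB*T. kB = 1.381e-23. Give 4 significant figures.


Step 1: f/2 = 5/2 = 2.5
Step 2: N*kB*T = 429*1.381e-23*174.1 = 1.031e-18
Step 3: U = 2.5 * 1.031e-18 = 2.579e-18 J

2.579e-18


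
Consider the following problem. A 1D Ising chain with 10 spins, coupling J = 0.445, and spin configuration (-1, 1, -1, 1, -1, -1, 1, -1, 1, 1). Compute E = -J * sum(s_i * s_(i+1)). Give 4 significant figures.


Step 1: Nearest-neighbor products: -1, -1, -1, -1, 1, -1, -1, -1, 1
Step 2: Sum of products = -5
Step 3: E = -0.445 * -5 = 2.225

2.225


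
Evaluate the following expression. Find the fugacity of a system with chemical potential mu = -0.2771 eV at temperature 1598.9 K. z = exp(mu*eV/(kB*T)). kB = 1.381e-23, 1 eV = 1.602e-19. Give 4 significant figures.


Step 1: Convert mu to Joules: -0.2771*1.602e-19 = -4.439e-20 J
Step 2: kB*T = 1.381e-23*1598.9 = 2.208e-20 J
Step 3: mu/(kB*T) = -2.01
Step 4: z = exp(-2.01) = 0.1339

0.1339


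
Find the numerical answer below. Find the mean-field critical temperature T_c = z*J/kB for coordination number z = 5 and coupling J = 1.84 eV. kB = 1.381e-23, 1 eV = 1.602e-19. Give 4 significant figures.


Step 1: z*J = 5*1.84 = 9.2 eV
Step 2: Convert to Joules: 9.2*1.602e-19 = 1.474e-18 J
Step 3: T_c = 1.474e-18 / 1.381e-23 = 1.067e+05 K

1.067e+05


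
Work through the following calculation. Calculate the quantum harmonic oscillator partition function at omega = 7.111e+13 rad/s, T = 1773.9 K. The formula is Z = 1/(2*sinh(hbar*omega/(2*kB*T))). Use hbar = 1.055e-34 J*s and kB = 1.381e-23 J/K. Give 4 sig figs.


Step 1: Compute x = hbar*omega/(kB*T) = 1.055e-34*7.111e+13/(1.381e-23*1773.9) = 0.3062
Step 2: x/2 = 0.1531
Step 3: sinh(x/2) = 0.1537
Step 4: Z = 1/(2*0.1537) = 3.253

3.253


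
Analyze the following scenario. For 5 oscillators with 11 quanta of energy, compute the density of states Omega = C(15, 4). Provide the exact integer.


Step 1: Use binomial coefficient C(15, 4)
Step 2: Numerator = 15! / 11!
Step 3: Denominator = 4!
Step 4: Omega = 1365

1365


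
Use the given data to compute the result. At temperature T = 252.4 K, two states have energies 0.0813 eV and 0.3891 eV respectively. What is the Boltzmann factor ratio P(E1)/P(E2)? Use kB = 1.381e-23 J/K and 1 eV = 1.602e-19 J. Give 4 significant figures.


Step 1: Compute energy difference dE = E1 - E2 = 0.0813 - 0.3891 = -0.3078 eV
Step 2: Convert to Joules: dE_J = -0.3078 * 1.602e-19 = -4.931e-20 J
Step 3: Compute exponent = -dE_J / (kB * T) = -(-4.931e-20) / (1.381e-23 * 252.4) = 14.15
Step 4: P(E1)/P(E2) = exp(14.15) = 1.392e+06

1.392e+06


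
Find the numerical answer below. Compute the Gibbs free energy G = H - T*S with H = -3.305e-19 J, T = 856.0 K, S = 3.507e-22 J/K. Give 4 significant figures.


Step 1: T*S = 856.0 * 3.507e-22 = 3.002e-19 J
Step 2: G = H - T*S = -3.305e-19 - 3.002e-19
Step 3: G = -6.307e-19 J

-6.307e-19


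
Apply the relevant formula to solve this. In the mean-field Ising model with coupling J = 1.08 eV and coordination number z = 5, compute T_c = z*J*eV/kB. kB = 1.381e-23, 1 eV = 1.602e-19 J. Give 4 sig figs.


Step 1: z*J = 5*1.08 = 5.4 eV
Step 2: Convert to Joules: 5.4*1.602e-19 = 8.651e-19 J
Step 3: T_c = 8.651e-19 / 1.381e-23 = 6.264e+04 K

6.264e+04


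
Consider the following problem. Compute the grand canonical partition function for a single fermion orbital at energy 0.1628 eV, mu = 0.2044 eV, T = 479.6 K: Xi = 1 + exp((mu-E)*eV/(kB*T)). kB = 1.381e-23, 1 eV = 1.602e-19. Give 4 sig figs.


Step 1: (mu - E) = 0.2044 - 0.1628 = 0.0416 eV
Step 2: x = (mu-E)*eV/(kB*T) = 0.0416*1.602e-19/(1.381e-23*479.6) = 1.006
Step 3: exp(x) = 2.735
Step 4: Xi = 1 + 2.735 = 3.735

3.735


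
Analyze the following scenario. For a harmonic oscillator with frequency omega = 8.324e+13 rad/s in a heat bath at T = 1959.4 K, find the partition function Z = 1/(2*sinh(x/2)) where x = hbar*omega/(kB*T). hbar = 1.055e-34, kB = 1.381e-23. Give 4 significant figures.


Step 1: Compute x = hbar*omega/(kB*T) = 1.055e-34*8.324e+13/(1.381e-23*1959.4) = 0.3245
Step 2: x/2 = 0.1623
Step 3: sinh(x/2) = 0.163
Step 4: Z = 1/(2*0.163) = 3.068

3.068


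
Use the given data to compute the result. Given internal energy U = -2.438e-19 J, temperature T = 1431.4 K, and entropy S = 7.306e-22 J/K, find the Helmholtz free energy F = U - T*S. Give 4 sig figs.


Step 1: T*S = 1431.4 * 7.306e-22 = 1.046e-18 J
Step 2: F = U - T*S = -2.438e-19 - 1.046e-18
Step 3: F = -1.29e-18 J

-1.29e-18


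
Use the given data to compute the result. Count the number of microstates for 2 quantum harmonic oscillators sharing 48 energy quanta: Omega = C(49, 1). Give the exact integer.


Step 1: Use binomial coefficient C(49, 1)
Step 2: Numerator = 49! / 48!
Step 3: Denominator = 1!
Step 4: Omega = 49

49


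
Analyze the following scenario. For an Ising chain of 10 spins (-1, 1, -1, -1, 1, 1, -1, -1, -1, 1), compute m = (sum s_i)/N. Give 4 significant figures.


Step 1: Count up spins (+1): 4, down spins (-1): 6
Step 2: Total magnetization M = 4 - 6 = -2
Step 3: m = M/N = -2/10 = -0.2

-0.2


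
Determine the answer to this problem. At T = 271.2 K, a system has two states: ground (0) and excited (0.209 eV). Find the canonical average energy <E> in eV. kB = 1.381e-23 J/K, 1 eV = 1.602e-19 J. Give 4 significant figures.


Step 1: beta*E = 0.209*1.602e-19/(1.381e-23*271.2) = 8.94
Step 2: exp(-beta*E) = 0.0001311
Step 3: <E> = 0.209*0.0001311/(1+0.0001311) = 2.739e-05 eV

2.739e-05


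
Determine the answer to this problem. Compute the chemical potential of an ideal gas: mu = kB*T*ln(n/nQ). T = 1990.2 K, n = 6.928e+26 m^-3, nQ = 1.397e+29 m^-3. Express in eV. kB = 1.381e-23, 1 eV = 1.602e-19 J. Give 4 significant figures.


Step 1: n/nQ = 6.928e+26/1.397e+29 = 0.004959
Step 2: ln(n/nQ) = -5.307
Step 3: mu = kB*T*ln(n/nQ) = 2.748e-20*-5.307 = -1.458e-19 J
Step 4: Convert to eV: -1.458e-19/1.602e-19 = -0.9104 eV

-0.9104


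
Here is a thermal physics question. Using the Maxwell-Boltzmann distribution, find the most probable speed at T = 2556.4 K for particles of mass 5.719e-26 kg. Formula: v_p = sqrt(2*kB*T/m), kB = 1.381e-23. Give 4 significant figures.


Step 1: Numerator = 2*kB*T = 2*1.381e-23*2556.4 = 7.061e-20
Step 2: Ratio = 7.061e-20 / 5.719e-26 = 1.235e+06
Step 3: v_p = sqrt(1.235e+06) = 1111 m/s

1111


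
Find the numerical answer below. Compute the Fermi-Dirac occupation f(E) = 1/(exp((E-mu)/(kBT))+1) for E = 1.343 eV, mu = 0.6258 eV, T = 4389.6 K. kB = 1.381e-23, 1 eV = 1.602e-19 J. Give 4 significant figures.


Step 1: (E - mu) = 1.343 - 0.6258 = 0.7172 eV
Step 2: Convert: (E-mu)*eV = 1.149e-19 J
Step 3: x = (E-mu)*eV/(kB*T) = 1.895
Step 4: f = 1/(exp(1.895)+1) = 0.1306

0.1306


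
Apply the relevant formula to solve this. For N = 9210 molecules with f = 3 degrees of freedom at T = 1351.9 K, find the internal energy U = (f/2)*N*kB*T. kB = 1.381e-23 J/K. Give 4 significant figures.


Step 1: f/2 = 3/2 = 1.5
Step 2: N*kB*T = 9210*1.381e-23*1351.9 = 1.719e-16
Step 3: U = 1.5 * 1.719e-16 = 2.579e-16 J

2.579e-16


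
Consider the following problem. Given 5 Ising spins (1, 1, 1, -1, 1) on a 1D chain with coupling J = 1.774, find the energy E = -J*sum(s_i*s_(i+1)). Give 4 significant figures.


Step 1: Nearest-neighbor products: 1, 1, -1, -1
Step 2: Sum of products = 0
Step 3: E = -1.774 * 0 = 0

0


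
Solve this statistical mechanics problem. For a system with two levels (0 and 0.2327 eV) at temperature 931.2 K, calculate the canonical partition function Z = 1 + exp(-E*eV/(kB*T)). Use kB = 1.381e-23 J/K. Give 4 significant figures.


Step 1: Compute beta*E = E*eV/(kB*T) = 0.2327*1.602e-19/(1.381e-23*931.2) = 2.899
Step 2: exp(-beta*E) = exp(-2.899) = 0.05509
Step 3: Z = 1 + 0.05509 = 1.055

1.055


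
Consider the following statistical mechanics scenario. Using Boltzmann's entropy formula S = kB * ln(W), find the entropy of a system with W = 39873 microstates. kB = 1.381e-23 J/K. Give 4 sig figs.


Step 1: ln(W) = ln(39873) = 10.59
Step 2: S = kB * ln(W) = 1.381e-23 * 10.59
Step 3: S = 1.463e-22 J/K

1.463e-22


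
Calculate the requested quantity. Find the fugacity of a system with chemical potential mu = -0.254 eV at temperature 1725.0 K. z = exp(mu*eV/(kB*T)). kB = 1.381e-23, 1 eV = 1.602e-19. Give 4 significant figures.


Step 1: Convert mu to Joules: -0.254*1.602e-19 = -4.069e-20 J
Step 2: kB*T = 1.381e-23*1725.0 = 2.382e-20 J
Step 3: mu/(kB*T) = -1.708
Step 4: z = exp(-1.708) = 0.1812

0.1812


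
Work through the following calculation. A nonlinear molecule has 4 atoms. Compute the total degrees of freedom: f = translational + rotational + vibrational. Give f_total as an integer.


Step 1: Translational DOF = 3
Step 2: Rotational DOF (nonlinear) = 3
Step 3: Vibrational DOF = 3*4 - 6 = 6
Step 4: Total = 3 + 3 + 6 = 12

12


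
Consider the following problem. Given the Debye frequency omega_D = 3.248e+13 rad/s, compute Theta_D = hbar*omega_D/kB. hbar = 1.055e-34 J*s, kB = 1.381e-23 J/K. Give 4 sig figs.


Step 1: hbar*omega_D = 1.055e-34 * 3.248e+13 = 3.427e-21 J
Step 2: Theta_D = 3.427e-21 / 1.381e-23
Step 3: Theta_D = 248.1 K

248.1


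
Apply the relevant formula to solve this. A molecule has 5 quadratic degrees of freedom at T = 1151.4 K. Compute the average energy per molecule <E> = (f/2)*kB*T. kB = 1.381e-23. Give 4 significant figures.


Step 1: f/2 = 5/2 = 2.5
Step 2: kB*T = 1.381e-23 * 1151.4 = 1.59e-20
Step 3: <E> = 2.5 * 1.59e-20 = 3.975e-20 J

3.975e-20


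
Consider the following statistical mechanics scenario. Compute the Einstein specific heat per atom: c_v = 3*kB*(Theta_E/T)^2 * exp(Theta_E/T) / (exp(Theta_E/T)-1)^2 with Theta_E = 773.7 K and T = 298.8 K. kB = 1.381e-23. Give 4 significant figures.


Step 1: x = Theta_E/T = 773.7/298.8 = 2.589
Step 2: x^2 = 6.705
Step 3: exp(x) = 13.32
Step 4: c_v = 3*1.381e-23*6.705*13.32/(13.32-1)^2 = 2.437e-23

2.437e-23


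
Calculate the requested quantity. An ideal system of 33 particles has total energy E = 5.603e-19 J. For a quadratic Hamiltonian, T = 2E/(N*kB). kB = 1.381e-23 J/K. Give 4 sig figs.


Step 1: Numerator = 2*E = 2*5.603e-19 = 1.121e-18 J
Step 2: Denominator = N*kB = 33*1.381e-23 = 4.557e-22
Step 3: T = 1.121e-18 / 4.557e-22 = 2459 K

2459


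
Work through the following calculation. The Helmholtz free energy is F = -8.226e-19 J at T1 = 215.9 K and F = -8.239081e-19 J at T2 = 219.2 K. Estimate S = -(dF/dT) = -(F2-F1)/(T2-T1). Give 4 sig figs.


Step 1: dF = F2 - F1 = -8.239081e-19 - (-8.226e-19) = -1.3081e-21 J
Step 2: dT = T2 - T1 = 219.2 - 215.9 = 3.3 K
Step 3: S = -dF/dT = -(-1.3081e-21)/3.3 = 3.964e-22 J/K

3.964e-22


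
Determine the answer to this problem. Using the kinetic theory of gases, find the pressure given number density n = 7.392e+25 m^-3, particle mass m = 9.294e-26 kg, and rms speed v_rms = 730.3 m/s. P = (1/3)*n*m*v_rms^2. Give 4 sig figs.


Step 1: v_rms^2 = 730.3^2 = 5.333e+05
Step 2: n*m = 7.392e+25*9.294e-26 = 6.87
Step 3: P = (1/3)*6.87*5.333e+05 = 1.221e+06 Pa

1.221e+06


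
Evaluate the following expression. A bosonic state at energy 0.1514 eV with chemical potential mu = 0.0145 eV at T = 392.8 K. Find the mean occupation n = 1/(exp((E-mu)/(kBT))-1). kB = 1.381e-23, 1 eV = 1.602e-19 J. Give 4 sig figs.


Step 1: (E - mu) = 0.1369 eV
Step 2: x = (E-mu)*eV/(kB*T) = 0.1369*1.602e-19/(1.381e-23*392.8) = 4.043
Step 3: exp(x) = 57
Step 4: n = 1/(exp(x)-1) = 0.01786

0.01786


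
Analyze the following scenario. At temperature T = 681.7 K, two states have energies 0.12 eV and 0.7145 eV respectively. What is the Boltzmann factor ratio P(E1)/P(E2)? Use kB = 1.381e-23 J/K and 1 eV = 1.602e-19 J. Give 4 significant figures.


Step 1: Compute energy difference dE = E1 - E2 = 0.12 - 0.7145 = -0.5945 eV
Step 2: Convert to Joules: dE_J = -0.5945 * 1.602e-19 = -9.524e-20 J
Step 3: Compute exponent = -dE_J / (kB * T) = -(-9.524e-20) / (1.381e-23 * 681.7) = 10.12
Step 4: P(E1)/P(E2) = exp(10.12) = 2.475e+04

2.475e+04


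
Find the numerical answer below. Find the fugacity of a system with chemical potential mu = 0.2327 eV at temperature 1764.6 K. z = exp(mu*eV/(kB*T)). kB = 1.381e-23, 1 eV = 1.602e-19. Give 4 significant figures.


Step 1: Convert mu to Joules: 0.2327*1.602e-19 = 3.728e-20 J
Step 2: kB*T = 1.381e-23*1764.6 = 2.437e-20 J
Step 3: mu/(kB*T) = 1.53
Step 4: z = exp(1.53) = 4.617

4.617


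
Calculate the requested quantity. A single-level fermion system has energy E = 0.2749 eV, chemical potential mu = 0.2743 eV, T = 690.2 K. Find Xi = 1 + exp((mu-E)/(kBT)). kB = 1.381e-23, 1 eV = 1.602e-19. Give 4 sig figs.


Step 1: (mu - E) = 0.2743 - 0.2749 = -0.0006 eV
Step 2: x = (mu-E)*eV/(kB*T) = -0.0006*1.602e-19/(1.381e-23*690.2) = -0.01008
Step 3: exp(x) = 0.99
Step 4: Xi = 1 + 0.99 = 1.99

1.99


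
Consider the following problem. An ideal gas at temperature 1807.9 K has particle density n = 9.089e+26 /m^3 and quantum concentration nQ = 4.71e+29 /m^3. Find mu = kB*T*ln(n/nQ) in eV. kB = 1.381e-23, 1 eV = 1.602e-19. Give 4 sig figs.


Step 1: n/nQ = 9.089e+26/4.71e+29 = 0.00193
Step 2: ln(n/nQ) = -6.25
Step 3: mu = kB*T*ln(n/nQ) = 2.497e-20*-6.25 = -1.561e-19 J
Step 4: Convert to eV: -1.561e-19/1.602e-19 = -0.9741 eV

-0.9741


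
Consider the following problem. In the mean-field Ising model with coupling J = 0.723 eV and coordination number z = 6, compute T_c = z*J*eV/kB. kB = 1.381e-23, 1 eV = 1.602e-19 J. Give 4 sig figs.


Step 1: z*J = 6*0.723 = 4.338 eV
Step 2: Convert to Joules: 4.338*1.602e-19 = 6.949e-19 J
Step 3: T_c = 6.949e-19 / 1.381e-23 = 5.032e+04 K

5.032e+04


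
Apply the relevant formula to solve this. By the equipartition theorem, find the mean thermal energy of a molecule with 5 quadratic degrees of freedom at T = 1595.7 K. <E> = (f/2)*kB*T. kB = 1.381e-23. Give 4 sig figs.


Step 1: f/2 = 5/2 = 2.5
Step 2: kB*T = 1.381e-23 * 1595.7 = 2.204e-20
Step 3: <E> = 2.5 * 2.204e-20 = 5.509e-20 J

5.509e-20


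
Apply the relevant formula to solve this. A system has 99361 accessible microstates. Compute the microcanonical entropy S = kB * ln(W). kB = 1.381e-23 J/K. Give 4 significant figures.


Step 1: ln(W) = ln(99361) = 11.51
Step 2: S = kB * ln(W) = 1.381e-23 * 11.51
Step 3: S = 1.589e-22 J/K

1.589e-22


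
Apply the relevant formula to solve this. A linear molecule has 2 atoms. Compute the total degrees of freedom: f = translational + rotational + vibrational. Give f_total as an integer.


Step 1: Translational DOF = 3
Step 2: Rotational DOF (linear) = 2
Step 3: Vibrational DOF = 3*2 - 5 = 1
Step 4: Total = 3 + 2 + 1 = 6

6


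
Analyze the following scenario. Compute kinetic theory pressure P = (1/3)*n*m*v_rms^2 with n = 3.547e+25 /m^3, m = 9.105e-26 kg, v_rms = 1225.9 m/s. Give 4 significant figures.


Step 1: v_rms^2 = 1225.9^2 = 1.503e+06
Step 2: n*m = 3.547e+25*9.105e-26 = 3.23
Step 3: P = (1/3)*3.23*1.503e+06 = 1.618e+06 Pa

1.618e+06


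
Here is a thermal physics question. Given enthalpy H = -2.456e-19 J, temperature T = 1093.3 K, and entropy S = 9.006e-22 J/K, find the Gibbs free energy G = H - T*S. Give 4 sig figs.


Step 1: T*S = 1093.3 * 9.006e-22 = 9.846e-19 J
Step 2: G = H - T*S = -2.456e-19 - 9.846e-19
Step 3: G = -1.23e-18 J

-1.23e-18


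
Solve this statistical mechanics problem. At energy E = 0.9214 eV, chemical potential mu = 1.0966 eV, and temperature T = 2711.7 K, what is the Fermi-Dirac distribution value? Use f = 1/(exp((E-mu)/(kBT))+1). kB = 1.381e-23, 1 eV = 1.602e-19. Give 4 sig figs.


Step 1: (E - mu) = 0.9214 - 1.0966 = -0.1752 eV
Step 2: Convert: (E-mu)*eV = -2.807e-20 J
Step 3: x = (E-mu)*eV/(kB*T) = -0.7495
Step 4: f = 1/(exp(-0.7495)+1) = 0.6791

0.6791


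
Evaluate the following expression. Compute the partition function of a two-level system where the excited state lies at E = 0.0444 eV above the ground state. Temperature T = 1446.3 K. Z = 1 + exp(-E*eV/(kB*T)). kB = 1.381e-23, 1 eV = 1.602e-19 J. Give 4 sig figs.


Step 1: Compute beta*E = E*eV/(kB*T) = 0.0444*1.602e-19/(1.381e-23*1446.3) = 0.3561
Step 2: exp(-beta*E) = exp(-0.3561) = 0.7004
Step 3: Z = 1 + 0.7004 = 1.7

1.7


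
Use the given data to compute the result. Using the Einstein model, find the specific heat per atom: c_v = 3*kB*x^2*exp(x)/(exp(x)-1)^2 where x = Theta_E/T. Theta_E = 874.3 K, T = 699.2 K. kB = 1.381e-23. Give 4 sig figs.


Step 1: x = Theta_E/T = 874.3/699.2 = 1.25
Step 2: x^2 = 1.564
Step 3: exp(x) = 3.492
Step 4: c_v = 3*1.381e-23*1.564*3.492/(3.492-1)^2 = 3.643e-23

3.643e-23


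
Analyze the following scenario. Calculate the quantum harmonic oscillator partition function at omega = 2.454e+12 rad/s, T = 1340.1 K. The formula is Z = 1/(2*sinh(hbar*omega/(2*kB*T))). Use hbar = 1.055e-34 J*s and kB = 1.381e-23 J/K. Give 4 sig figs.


Step 1: Compute x = hbar*omega/(kB*T) = 1.055e-34*2.454e+12/(1.381e-23*1340.1) = 0.01399
Step 2: x/2 = 0.006995
Step 3: sinh(x/2) = 0.006995
Step 4: Z = 1/(2*0.006995) = 71.48

71.48


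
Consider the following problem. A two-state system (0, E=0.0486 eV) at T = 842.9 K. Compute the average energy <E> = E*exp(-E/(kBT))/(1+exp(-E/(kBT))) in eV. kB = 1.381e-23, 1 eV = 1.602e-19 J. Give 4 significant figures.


Step 1: beta*E = 0.0486*1.602e-19/(1.381e-23*842.9) = 0.6689
Step 2: exp(-beta*E) = 0.5123
Step 3: <E> = 0.0486*0.5123/(1+0.5123) = 0.01646 eV

0.01646


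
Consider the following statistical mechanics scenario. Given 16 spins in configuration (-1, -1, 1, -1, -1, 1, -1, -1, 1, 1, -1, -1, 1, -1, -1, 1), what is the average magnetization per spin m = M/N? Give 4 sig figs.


Step 1: Count up spins (+1): 6, down spins (-1): 10
Step 2: Total magnetization M = 6 - 10 = -4
Step 3: m = M/N = -4/16 = -0.25

-0.25


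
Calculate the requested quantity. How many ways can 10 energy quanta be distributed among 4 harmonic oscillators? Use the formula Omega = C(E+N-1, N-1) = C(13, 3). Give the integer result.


Step 1: Use binomial coefficient C(13, 3)
Step 2: Numerator = 13! / 10!
Step 3: Denominator = 3!
Step 4: Omega = 286

286


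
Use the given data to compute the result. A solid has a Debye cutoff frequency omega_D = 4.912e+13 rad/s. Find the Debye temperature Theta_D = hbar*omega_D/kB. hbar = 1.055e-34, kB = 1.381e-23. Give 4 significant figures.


Step 1: hbar*omega_D = 1.055e-34 * 4.912e+13 = 5.182e-21 J
Step 2: Theta_D = 5.182e-21 / 1.381e-23
Step 3: Theta_D = 375.2 K

375.2


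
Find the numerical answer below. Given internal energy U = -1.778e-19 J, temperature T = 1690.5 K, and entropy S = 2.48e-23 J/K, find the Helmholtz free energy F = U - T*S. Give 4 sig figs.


Step 1: T*S = 1690.5 * 2.48e-23 = 4.192e-20 J
Step 2: F = U - T*S = -1.778e-19 - 4.192e-20
Step 3: F = -2.197e-19 J

-2.197e-19


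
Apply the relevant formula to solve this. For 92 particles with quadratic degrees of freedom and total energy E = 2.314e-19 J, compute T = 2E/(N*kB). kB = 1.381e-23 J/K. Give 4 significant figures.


Step 1: Numerator = 2*E = 2*2.314e-19 = 4.628e-19 J
Step 2: Denominator = N*kB = 92*1.381e-23 = 1.271e-21
Step 3: T = 4.628e-19 / 1.271e-21 = 364.3 K

364.3


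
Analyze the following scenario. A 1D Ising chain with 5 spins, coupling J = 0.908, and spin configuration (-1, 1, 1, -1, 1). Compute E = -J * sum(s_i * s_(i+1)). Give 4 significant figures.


Step 1: Nearest-neighbor products: -1, 1, -1, -1
Step 2: Sum of products = -2
Step 3: E = -0.908 * -2 = 1.816

1.816


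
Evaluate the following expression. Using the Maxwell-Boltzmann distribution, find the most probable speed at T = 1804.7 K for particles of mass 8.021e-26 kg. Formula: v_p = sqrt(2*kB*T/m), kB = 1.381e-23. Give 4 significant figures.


Step 1: Numerator = 2*kB*T = 2*1.381e-23*1804.7 = 4.985e-20
Step 2: Ratio = 4.985e-20 / 8.021e-26 = 6.214e+05
Step 3: v_p = sqrt(6.214e+05) = 788.3 m/s

788.3


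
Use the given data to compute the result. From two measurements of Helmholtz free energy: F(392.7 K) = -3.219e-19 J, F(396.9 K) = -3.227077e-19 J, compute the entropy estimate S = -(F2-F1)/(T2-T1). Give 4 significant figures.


Step 1: dF = F2 - F1 = -3.227077e-19 - (-3.219e-19) = -8.077e-22 J
Step 2: dT = T2 - T1 = 396.9 - 392.7 = 4.2 K
Step 3: S = -dF/dT = -(-8.077e-22)/4.2 = 1.923e-22 J/K

1.923e-22


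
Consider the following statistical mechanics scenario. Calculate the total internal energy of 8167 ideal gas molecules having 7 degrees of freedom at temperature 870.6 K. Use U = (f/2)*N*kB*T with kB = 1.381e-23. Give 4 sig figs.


Step 1: f/2 = 7/2 = 3.5
Step 2: N*kB*T = 8167*1.381e-23*870.6 = 9.819e-17
Step 3: U = 3.5 * 9.819e-17 = 3.437e-16 J

3.437e-16


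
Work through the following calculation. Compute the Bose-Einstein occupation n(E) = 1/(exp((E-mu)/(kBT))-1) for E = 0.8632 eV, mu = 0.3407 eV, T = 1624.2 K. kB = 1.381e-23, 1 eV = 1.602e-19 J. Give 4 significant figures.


Step 1: (E - mu) = 0.5225 eV
Step 2: x = (E-mu)*eV/(kB*T) = 0.5225*1.602e-19/(1.381e-23*1624.2) = 3.732
Step 3: exp(x) = 41.75
Step 4: n = 1/(exp(x)-1) = 0.02454

0.02454


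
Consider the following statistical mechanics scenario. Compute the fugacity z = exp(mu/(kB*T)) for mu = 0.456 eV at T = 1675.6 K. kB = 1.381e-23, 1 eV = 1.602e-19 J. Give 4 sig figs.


Step 1: Convert mu to Joules: 0.456*1.602e-19 = 7.305e-20 J
Step 2: kB*T = 1.381e-23*1675.6 = 2.314e-20 J
Step 3: mu/(kB*T) = 3.157
Step 4: z = exp(3.157) = 23.5

23.5


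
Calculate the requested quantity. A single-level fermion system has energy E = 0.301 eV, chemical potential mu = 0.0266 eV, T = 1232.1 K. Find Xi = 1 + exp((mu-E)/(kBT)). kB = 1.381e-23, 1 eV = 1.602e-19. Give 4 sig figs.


Step 1: (mu - E) = 0.0266 - 0.301 = -0.2744 eV
Step 2: x = (mu-E)*eV/(kB*T) = -0.2744*1.602e-19/(1.381e-23*1232.1) = -2.583
Step 3: exp(x) = 0.07551
Step 4: Xi = 1 + 0.07551 = 1.076

1.076


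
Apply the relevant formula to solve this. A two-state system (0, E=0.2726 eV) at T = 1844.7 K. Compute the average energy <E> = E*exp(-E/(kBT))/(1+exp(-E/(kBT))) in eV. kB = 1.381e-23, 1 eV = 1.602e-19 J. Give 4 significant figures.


Step 1: beta*E = 0.2726*1.602e-19/(1.381e-23*1844.7) = 1.714
Step 2: exp(-beta*E) = 0.1801
Step 3: <E> = 0.2726*0.1801/(1+0.1801) = 0.0416 eV

0.0416


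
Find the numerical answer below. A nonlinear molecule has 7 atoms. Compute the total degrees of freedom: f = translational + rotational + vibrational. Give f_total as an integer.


Step 1: Translational DOF = 3
Step 2: Rotational DOF (nonlinear) = 3
Step 3: Vibrational DOF = 3*7 - 6 = 15
Step 4: Total = 3 + 3 + 15 = 21

21


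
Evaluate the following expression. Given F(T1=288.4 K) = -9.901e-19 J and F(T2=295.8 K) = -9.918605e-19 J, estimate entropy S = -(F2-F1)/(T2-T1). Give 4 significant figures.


Step 1: dF = F2 - F1 = -9.918605e-19 - (-9.901e-19) = -1.7605e-21 J
Step 2: dT = T2 - T1 = 295.8 - 288.4 = 7.4 K
Step 3: S = -dF/dT = -(-1.7605e-21)/7.4 = 2.379e-22 J/K

2.379e-22


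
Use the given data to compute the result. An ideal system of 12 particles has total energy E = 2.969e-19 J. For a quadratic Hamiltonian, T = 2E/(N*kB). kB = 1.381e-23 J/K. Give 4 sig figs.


Step 1: Numerator = 2*E = 2*2.969e-19 = 5.938e-19 J
Step 2: Denominator = N*kB = 12*1.381e-23 = 1.657e-22
Step 3: T = 5.938e-19 / 1.657e-22 = 3583 K

3583


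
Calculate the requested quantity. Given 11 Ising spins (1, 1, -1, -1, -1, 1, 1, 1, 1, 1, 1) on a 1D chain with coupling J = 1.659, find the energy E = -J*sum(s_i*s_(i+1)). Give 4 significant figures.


Step 1: Nearest-neighbor products: 1, -1, 1, 1, -1, 1, 1, 1, 1, 1
Step 2: Sum of products = 6
Step 3: E = -1.659 * 6 = -9.954

-9.954


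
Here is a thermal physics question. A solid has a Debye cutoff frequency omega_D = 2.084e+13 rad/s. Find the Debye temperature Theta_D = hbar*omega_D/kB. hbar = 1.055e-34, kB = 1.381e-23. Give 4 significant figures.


Step 1: hbar*omega_D = 1.055e-34 * 2.084e+13 = 2.199e-21 J
Step 2: Theta_D = 2.199e-21 / 1.381e-23
Step 3: Theta_D = 159.2 K

159.2


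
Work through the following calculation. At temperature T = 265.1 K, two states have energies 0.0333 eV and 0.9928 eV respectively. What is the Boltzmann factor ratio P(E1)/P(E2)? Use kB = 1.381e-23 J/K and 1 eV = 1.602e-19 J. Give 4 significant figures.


Step 1: Compute energy difference dE = E1 - E2 = 0.0333 - 0.9928 = -0.9595 eV
Step 2: Convert to Joules: dE_J = -0.9595 * 1.602e-19 = -1.537e-19 J
Step 3: Compute exponent = -dE_J / (kB * T) = -(-1.537e-19) / (1.381e-23 * 265.1) = 41.99
Step 4: P(E1)/P(E2) = exp(41.99) = 1.715e+18

1.715e+18


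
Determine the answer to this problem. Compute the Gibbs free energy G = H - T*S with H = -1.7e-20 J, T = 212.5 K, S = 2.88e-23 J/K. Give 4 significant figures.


Step 1: T*S = 212.5 * 2.88e-23 = 6.12e-21 J
Step 2: G = H - T*S = -1.7e-20 - 6.12e-21
Step 3: G = -2.312e-20 J

-2.312e-20


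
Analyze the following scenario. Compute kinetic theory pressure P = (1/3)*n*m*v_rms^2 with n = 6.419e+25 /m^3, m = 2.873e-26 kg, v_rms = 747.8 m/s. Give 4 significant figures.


Step 1: v_rms^2 = 747.8^2 = 5.592e+05
Step 2: n*m = 6.419e+25*2.873e-26 = 1.844
Step 3: P = (1/3)*1.844*5.592e+05 = 3.438e+05 Pa

3.438e+05


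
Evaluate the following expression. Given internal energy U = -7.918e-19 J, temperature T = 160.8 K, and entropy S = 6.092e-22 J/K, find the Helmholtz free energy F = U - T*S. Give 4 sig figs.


Step 1: T*S = 160.8 * 6.092e-22 = 9.796e-20 J
Step 2: F = U - T*S = -7.918e-19 - 9.796e-20
Step 3: F = -8.898e-19 J

-8.898e-19


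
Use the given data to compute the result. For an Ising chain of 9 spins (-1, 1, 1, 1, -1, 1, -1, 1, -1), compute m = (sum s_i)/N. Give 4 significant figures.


Step 1: Count up spins (+1): 5, down spins (-1): 4
Step 2: Total magnetization M = 5 - 4 = 1
Step 3: m = M/N = 1/9 = 0.1111

0.1111


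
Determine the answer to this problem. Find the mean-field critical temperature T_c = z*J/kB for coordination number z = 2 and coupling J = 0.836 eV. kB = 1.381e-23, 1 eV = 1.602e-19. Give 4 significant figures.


Step 1: z*J = 2*0.836 = 1.672 eV
Step 2: Convert to Joules: 1.672*1.602e-19 = 2.679e-19 J
Step 3: T_c = 2.679e-19 / 1.381e-23 = 1.94e+04 K

1.94e+04


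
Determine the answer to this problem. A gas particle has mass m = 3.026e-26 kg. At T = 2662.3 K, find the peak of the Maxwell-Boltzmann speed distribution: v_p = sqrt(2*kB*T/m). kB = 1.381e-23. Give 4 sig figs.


Step 1: Numerator = 2*kB*T = 2*1.381e-23*2662.3 = 7.353e-20
Step 2: Ratio = 7.353e-20 / 3.026e-26 = 2.43e+06
Step 3: v_p = sqrt(2.43e+06) = 1559 m/s

1559


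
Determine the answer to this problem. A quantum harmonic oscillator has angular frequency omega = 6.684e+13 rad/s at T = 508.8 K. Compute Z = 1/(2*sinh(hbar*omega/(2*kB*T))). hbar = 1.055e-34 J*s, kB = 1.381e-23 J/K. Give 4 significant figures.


Step 1: Compute x = hbar*omega/(kB*T) = 1.055e-34*6.684e+13/(1.381e-23*508.8) = 1.004
Step 2: x/2 = 0.5018
Step 3: sinh(x/2) = 0.5231
Step 4: Z = 1/(2*0.5231) = 0.9558

0.9558


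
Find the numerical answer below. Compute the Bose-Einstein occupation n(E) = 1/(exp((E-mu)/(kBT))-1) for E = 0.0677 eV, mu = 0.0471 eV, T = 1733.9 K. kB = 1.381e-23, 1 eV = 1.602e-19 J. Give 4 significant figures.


Step 1: (E - mu) = 0.0206 eV
Step 2: x = (E-mu)*eV/(kB*T) = 0.0206*1.602e-19/(1.381e-23*1733.9) = 0.1378
Step 3: exp(x) = 1.148
Step 4: n = 1/(exp(x)-1) = 6.767

6.767


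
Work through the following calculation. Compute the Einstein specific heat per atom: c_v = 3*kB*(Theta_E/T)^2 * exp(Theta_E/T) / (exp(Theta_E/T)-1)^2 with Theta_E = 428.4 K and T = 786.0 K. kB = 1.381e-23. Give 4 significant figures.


Step 1: x = Theta_E/T = 428.4/786.0 = 0.545
Step 2: x^2 = 0.2971
Step 3: exp(x) = 1.725
Step 4: c_v = 3*1.381e-23*0.2971*1.725/(1.725-1)^2 = 4.042e-23

4.042e-23


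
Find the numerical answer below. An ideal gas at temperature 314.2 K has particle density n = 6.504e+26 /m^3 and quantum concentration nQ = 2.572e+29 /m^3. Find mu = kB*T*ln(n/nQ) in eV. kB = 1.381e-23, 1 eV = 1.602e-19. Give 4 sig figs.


Step 1: n/nQ = 6.504e+26/2.572e+29 = 0.002529
Step 2: ln(n/nQ) = -5.98
Step 3: mu = kB*T*ln(n/nQ) = 4.339e-21*-5.98 = -2.595e-20 J
Step 4: Convert to eV: -2.595e-20/1.602e-19 = -0.162 eV

-0.162


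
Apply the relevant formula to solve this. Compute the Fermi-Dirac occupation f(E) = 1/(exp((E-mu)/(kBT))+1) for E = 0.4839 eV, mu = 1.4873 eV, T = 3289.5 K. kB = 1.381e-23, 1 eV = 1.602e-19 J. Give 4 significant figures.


Step 1: (E - mu) = 0.4839 - 1.4873 = -1.003 eV
Step 2: Convert: (E-mu)*eV = -1.607e-19 J
Step 3: x = (E-mu)*eV/(kB*T) = -3.538
Step 4: f = 1/(exp(-3.538)+1) = 0.9718

0.9718


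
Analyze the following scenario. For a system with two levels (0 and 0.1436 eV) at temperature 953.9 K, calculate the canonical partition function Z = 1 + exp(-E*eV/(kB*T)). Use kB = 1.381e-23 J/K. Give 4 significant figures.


Step 1: Compute beta*E = E*eV/(kB*T) = 0.1436*1.602e-19/(1.381e-23*953.9) = 1.746
Step 2: exp(-beta*E) = exp(-1.746) = 0.1744
Step 3: Z = 1 + 0.1744 = 1.174

1.174


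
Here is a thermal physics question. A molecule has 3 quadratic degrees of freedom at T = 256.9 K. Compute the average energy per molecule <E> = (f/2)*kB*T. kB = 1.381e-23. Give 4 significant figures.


Step 1: f/2 = 3/2 = 1.5
Step 2: kB*T = 1.381e-23 * 256.9 = 3.548e-21
Step 3: <E> = 1.5 * 3.548e-21 = 5.322e-21 J

5.322e-21


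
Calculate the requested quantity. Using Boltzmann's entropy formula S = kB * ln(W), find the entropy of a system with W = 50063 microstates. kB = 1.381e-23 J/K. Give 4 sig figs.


Step 1: ln(W) = ln(50063) = 10.82
Step 2: S = kB * ln(W) = 1.381e-23 * 10.82
Step 3: S = 1.494e-22 J/K

1.494e-22


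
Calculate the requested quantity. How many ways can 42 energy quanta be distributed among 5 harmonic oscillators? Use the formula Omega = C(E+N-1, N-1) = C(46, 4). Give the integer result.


Step 1: Use binomial coefficient C(46, 4)
Step 2: Numerator = 46! / 42!
Step 3: Denominator = 4!
Step 4: Omega = 163185

163185


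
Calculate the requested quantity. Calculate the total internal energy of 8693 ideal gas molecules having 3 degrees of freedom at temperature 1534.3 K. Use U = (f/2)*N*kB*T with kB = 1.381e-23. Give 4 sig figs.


Step 1: f/2 = 3/2 = 1.5
Step 2: N*kB*T = 8693*1.381e-23*1534.3 = 1.842e-16
Step 3: U = 1.5 * 1.842e-16 = 2.763e-16 J

2.763e-16


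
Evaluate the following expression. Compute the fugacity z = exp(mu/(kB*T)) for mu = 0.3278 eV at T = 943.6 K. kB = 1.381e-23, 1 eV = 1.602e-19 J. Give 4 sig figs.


Step 1: Convert mu to Joules: 0.3278*1.602e-19 = 5.251e-20 J
Step 2: kB*T = 1.381e-23*943.6 = 1.303e-20 J
Step 3: mu/(kB*T) = 4.03
Step 4: z = exp(4.03) = 56.25

56.25


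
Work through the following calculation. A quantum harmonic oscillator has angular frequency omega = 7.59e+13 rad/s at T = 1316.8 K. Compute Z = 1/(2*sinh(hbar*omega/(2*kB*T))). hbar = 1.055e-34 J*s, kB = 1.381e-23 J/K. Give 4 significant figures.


Step 1: Compute x = hbar*omega/(kB*T) = 1.055e-34*7.59e+13/(1.381e-23*1316.8) = 0.4403
Step 2: x/2 = 0.2202
Step 3: sinh(x/2) = 0.2219
Step 4: Z = 1/(2*0.2219) = 2.253

2.253


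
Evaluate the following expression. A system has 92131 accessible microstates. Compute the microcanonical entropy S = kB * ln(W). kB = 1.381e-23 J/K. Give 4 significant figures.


Step 1: ln(W) = ln(92131) = 11.43
Step 2: S = kB * ln(W) = 1.381e-23 * 11.43
Step 3: S = 1.579e-22 J/K

1.579e-22


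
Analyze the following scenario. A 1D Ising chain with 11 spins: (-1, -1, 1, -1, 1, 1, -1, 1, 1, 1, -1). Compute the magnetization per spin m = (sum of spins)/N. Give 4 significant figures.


Step 1: Count up spins (+1): 6, down spins (-1): 5
Step 2: Total magnetization M = 6 - 5 = 1
Step 3: m = M/N = 1/11 = 0.09091

0.09091


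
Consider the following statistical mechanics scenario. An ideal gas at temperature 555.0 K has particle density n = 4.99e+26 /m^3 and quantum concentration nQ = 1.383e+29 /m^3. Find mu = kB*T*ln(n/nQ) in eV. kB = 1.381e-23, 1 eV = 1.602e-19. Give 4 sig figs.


Step 1: n/nQ = 4.99e+26/1.383e+29 = 0.003608
Step 2: ln(n/nQ) = -5.625
Step 3: mu = kB*T*ln(n/nQ) = 7.665e-21*-5.625 = -4.311e-20 J
Step 4: Convert to eV: -4.311e-20/1.602e-19 = -0.2691 eV

-0.2691


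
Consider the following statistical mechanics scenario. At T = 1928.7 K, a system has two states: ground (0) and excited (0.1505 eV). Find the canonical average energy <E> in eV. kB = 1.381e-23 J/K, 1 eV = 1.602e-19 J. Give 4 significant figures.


Step 1: beta*E = 0.1505*1.602e-19/(1.381e-23*1928.7) = 0.9052
Step 2: exp(-beta*E) = 0.4045
Step 3: <E> = 0.1505*0.4045/(1+0.4045) = 0.04334 eV

0.04334


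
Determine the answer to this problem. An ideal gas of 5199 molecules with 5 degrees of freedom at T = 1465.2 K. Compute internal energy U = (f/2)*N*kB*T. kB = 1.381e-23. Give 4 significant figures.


Step 1: f/2 = 5/2 = 2.5
Step 2: N*kB*T = 5199*1.381e-23*1465.2 = 1.052e-16
Step 3: U = 2.5 * 1.052e-16 = 2.63e-16 J

2.63e-16


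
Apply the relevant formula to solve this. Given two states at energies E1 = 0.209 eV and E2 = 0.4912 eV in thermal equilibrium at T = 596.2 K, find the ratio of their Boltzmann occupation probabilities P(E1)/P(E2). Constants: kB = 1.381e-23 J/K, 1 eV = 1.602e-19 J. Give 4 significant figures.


Step 1: Compute energy difference dE = E1 - E2 = 0.209 - 0.4912 = -0.2822 eV
Step 2: Convert to Joules: dE_J = -0.2822 * 1.602e-19 = -4.521e-20 J
Step 3: Compute exponent = -dE_J / (kB * T) = -(-4.521e-20) / (1.381e-23 * 596.2) = 5.491
Step 4: P(E1)/P(E2) = exp(5.491) = 242.4

242.4


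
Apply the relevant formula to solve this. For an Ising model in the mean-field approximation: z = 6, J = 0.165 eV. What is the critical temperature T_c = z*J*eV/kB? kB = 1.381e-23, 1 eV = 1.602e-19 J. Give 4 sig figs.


Step 1: z*J = 6*0.165 = 0.99 eV
Step 2: Convert to Joules: 0.99*1.602e-19 = 1.586e-19 J
Step 3: T_c = 1.586e-19 / 1.381e-23 = 1.148e+04 K

1.148e+04


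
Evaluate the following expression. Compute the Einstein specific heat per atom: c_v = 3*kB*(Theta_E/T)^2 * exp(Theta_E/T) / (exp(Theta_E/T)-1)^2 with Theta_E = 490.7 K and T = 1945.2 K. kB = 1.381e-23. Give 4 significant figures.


Step 1: x = Theta_E/T = 490.7/1945.2 = 0.2523
Step 2: x^2 = 0.06364
Step 3: exp(x) = 1.287
Step 4: c_v = 3*1.381e-23*0.06364*1.287/(1.287-1)^2 = 4.121e-23

4.121e-23


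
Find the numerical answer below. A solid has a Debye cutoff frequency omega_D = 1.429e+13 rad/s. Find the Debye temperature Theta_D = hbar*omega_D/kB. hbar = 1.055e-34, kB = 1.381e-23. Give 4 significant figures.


Step 1: hbar*omega_D = 1.055e-34 * 1.429e+13 = 1.508e-21 J
Step 2: Theta_D = 1.508e-21 / 1.381e-23
Step 3: Theta_D = 109.2 K

109.2


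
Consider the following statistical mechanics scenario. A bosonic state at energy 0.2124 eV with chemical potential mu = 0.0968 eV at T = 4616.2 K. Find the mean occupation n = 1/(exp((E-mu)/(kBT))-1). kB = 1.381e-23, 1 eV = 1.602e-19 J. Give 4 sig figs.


Step 1: (E - mu) = 0.1156 eV
Step 2: x = (E-mu)*eV/(kB*T) = 0.1156*1.602e-19/(1.381e-23*4616.2) = 0.2905
Step 3: exp(x) = 1.337
Step 4: n = 1/(exp(x)-1) = 2.967

2.967


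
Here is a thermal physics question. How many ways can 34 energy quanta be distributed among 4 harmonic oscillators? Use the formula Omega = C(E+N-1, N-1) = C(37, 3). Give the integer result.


Step 1: Use binomial coefficient C(37, 3)
Step 2: Numerator = 37! / 34!
Step 3: Denominator = 3!
Step 4: Omega = 7770

7770


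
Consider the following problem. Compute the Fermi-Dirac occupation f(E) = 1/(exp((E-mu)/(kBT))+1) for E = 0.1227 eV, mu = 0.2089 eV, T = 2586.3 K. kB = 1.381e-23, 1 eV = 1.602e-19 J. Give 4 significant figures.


Step 1: (E - mu) = 0.1227 - 0.2089 = -0.0862 eV
Step 2: Convert: (E-mu)*eV = -1.381e-20 J
Step 3: x = (E-mu)*eV/(kB*T) = -0.3866
Step 4: f = 1/(exp(-0.3866)+1) = 0.5955

0.5955


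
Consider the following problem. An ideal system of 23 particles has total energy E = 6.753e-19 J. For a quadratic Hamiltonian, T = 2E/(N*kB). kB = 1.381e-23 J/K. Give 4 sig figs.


Step 1: Numerator = 2*E = 2*6.753e-19 = 1.351e-18 J
Step 2: Denominator = N*kB = 23*1.381e-23 = 3.176e-22
Step 3: T = 1.351e-18 / 3.176e-22 = 4252 K

4252


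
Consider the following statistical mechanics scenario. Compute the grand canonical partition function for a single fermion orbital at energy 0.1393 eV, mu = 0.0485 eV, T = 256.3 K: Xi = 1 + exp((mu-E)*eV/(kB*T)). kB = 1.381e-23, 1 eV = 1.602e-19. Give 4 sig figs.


Step 1: (mu - E) = 0.0485 - 0.1393 = -0.0908 eV
Step 2: x = (mu-E)*eV/(kB*T) = -0.0908*1.602e-19/(1.381e-23*256.3) = -4.11
Step 3: exp(x) = 0.01641
Step 4: Xi = 1 + 0.01641 = 1.016

1.016


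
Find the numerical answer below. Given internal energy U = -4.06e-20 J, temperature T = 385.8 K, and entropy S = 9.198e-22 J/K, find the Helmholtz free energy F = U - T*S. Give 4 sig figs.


Step 1: T*S = 385.8 * 9.198e-22 = 3.549e-19 J
Step 2: F = U - T*S = -4.06e-20 - 3.549e-19
Step 3: F = -3.955e-19 J

-3.955e-19
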